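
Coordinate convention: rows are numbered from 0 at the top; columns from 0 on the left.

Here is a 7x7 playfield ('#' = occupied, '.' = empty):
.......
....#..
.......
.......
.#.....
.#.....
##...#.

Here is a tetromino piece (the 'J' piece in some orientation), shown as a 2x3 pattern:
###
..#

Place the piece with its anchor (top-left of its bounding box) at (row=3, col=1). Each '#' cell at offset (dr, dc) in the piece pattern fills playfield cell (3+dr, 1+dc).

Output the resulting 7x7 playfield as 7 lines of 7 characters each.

Answer: .......
....#..
.......
.###...
.#.#...
.#.....
##...#.

Derivation:
Fill (3+0,1+0) = (3,1)
Fill (3+0,1+1) = (3,2)
Fill (3+0,1+2) = (3,3)
Fill (3+1,1+2) = (4,3)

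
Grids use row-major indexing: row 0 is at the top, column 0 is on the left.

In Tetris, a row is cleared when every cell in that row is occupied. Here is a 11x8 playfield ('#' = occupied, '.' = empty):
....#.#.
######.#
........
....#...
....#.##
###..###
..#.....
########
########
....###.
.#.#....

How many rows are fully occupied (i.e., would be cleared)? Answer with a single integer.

Check each row:
  row 0: 6 empty cells -> not full
  row 1: 1 empty cell -> not full
  row 2: 8 empty cells -> not full
  row 3: 7 empty cells -> not full
  row 4: 5 empty cells -> not full
  row 5: 2 empty cells -> not full
  row 6: 7 empty cells -> not full
  row 7: 0 empty cells -> FULL (clear)
  row 8: 0 empty cells -> FULL (clear)
  row 9: 5 empty cells -> not full
  row 10: 6 empty cells -> not full
Total rows cleared: 2

Answer: 2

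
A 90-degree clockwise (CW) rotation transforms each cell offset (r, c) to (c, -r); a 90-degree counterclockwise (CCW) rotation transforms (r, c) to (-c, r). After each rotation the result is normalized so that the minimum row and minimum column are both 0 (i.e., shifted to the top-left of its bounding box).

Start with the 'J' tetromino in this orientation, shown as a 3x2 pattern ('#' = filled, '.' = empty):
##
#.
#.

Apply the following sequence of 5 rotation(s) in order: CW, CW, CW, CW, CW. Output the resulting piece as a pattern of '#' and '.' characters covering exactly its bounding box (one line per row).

Start:
##
#.
#.
After rotation 1 (CW):
###
..#
After rotation 2 (CW):
.#
.#
##
After rotation 3 (CW):
#..
###
After rotation 4 (CW):
##
#.
#.
After rotation 5 (CW):
###
..#

Answer: ###
..#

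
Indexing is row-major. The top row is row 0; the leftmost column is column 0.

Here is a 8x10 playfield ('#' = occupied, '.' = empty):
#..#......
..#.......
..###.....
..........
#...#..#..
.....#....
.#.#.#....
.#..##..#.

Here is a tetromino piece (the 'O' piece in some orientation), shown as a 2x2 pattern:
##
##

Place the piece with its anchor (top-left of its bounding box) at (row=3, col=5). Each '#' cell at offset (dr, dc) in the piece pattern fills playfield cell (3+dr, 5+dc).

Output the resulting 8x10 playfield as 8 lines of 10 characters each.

Fill (3+0,5+0) = (3,5)
Fill (3+0,5+1) = (3,6)
Fill (3+1,5+0) = (4,5)
Fill (3+1,5+1) = (4,6)

Answer: #..#......
..#.......
..###.....
.....##...
#...####..
.....#....
.#.#.#....
.#..##..#.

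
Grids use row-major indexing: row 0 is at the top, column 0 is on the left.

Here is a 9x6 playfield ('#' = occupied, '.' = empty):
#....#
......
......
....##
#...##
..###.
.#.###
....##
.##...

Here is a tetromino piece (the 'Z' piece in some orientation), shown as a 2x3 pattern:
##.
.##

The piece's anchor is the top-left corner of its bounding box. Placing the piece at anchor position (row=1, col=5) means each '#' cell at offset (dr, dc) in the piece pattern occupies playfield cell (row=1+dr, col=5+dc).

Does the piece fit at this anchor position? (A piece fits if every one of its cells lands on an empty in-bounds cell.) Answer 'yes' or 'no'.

Check each piece cell at anchor (1, 5):
  offset (0,0) -> (1,5): empty -> OK
  offset (0,1) -> (1,6): out of bounds -> FAIL
  offset (1,1) -> (2,6): out of bounds -> FAIL
  offset (1,2) -> (2,7): out of bounds -> FAIL
All cells valid: no

Answer: no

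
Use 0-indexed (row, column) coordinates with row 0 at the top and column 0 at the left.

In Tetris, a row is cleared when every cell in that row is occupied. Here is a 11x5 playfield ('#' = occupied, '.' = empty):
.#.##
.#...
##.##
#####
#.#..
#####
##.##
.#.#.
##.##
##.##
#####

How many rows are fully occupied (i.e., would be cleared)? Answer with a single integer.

Check each row:
  row 0: 2 empty cells -> not full
  row 1: 4 empty cells -> not full
  row 2: 1 empty cell -> not full
  row 3: 0 empty cells -> FULL (clear)
  row 4: 3 empty cells -> not full
  row 5: 0 empty cells -> FULL (clear)
  row 6: 1 empty cell -> not full
  row 7: 3 empty cells -> not full
  row 8: 1 empty cell -> not full
  row 9: 1 empty cell -> not full
  row 10: 0 empty cells -> FULL (clear)
Total rows cleared: 3

Answer: 3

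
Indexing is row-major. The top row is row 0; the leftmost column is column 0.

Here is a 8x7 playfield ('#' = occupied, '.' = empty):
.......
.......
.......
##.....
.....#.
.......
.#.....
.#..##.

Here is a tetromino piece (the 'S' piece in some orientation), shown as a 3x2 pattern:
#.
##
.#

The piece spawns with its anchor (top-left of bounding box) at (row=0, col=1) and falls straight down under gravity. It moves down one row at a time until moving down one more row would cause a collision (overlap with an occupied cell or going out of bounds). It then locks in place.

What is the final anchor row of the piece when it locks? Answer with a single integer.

Answer: 1

Derivation:
Spawn at (row=0, col=1). Try each row:
  row 0: fits
  row 1: fits
  row 2: blocked -> lock at row 1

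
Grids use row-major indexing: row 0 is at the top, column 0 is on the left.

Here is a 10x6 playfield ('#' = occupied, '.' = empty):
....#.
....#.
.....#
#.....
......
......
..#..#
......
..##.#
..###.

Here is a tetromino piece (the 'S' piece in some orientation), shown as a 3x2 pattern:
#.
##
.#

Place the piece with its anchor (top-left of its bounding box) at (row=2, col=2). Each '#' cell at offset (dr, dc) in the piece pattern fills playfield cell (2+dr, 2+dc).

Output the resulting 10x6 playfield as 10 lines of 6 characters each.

Answer: ....#.
....#.
..#..#
#.##..
...#..
......
..#..#
......
..##.#
..###.

Derivation:
Fill (2+0,2+0) = (2,2)
Fill (2+1,2+0) = (3,2)
Fill (2+1,2+1) = (3,3)
Fill (2+2,2+1) = (4,3)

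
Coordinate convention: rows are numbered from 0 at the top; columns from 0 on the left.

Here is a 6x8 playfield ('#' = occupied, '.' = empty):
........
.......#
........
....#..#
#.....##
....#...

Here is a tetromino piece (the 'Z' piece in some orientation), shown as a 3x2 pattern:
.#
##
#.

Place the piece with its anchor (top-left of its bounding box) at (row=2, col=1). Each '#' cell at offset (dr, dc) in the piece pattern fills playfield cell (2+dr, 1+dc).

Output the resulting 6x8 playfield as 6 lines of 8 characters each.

Answer: ........
.......#
..#.....
.##.#..#
##....##
....#...

Derivation:
Fill (2+0,1+1) = (2,2)
Fill (2+1,1+0) = (3,1)
Fill (2+1,1+1) = (3,2)
Fill (2+2,1+0) = (4,1)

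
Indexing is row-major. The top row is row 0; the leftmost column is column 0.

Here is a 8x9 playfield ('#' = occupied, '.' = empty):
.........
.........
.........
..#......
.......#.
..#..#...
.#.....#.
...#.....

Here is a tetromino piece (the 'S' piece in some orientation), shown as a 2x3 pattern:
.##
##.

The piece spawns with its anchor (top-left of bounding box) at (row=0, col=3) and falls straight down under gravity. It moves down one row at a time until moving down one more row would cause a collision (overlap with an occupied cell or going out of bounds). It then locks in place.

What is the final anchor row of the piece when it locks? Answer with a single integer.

Spawn at (row=0, col=3). Try each row:
  row 0: fits
  row 1: fits
  row 2: fits
  row 3: fits
  row 4: fits
  row 5: blocked -> lock at row 4

Answer: 4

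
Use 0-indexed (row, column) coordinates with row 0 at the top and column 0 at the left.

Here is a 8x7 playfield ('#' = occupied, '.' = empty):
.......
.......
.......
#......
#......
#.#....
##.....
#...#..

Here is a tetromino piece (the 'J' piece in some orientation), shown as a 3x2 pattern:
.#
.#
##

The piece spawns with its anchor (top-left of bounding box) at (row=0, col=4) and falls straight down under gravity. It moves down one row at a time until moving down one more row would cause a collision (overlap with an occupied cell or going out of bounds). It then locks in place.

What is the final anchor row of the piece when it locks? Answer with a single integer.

Spawn at (row=0, col=4). Try each row:
  row 0: fits
  row 1: fits
  row 2: fits
  row 3: fits
  row 4: fits
  row 5: blocked -> lock at row 4

Answer: 4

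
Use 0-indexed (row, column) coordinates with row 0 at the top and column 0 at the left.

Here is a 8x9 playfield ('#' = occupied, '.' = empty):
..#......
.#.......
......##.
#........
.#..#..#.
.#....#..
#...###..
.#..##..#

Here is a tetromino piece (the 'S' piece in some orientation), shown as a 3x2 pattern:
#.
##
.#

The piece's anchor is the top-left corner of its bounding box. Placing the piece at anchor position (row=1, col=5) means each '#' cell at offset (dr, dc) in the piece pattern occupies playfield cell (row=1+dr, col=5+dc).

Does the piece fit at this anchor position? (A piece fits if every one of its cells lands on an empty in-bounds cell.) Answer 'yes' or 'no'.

Check each piece cell at anchor (1, 5):
  offset (0,0) -> (1,5): empty -> OK
  offset (1,0) -> (2,5): empty -> OK
  offset (1,1) -> (2,6): occupied ('#') -> FAIL
  offset (2,1) -> (3,6): empty -> OK
All cells valid: no

Answer: no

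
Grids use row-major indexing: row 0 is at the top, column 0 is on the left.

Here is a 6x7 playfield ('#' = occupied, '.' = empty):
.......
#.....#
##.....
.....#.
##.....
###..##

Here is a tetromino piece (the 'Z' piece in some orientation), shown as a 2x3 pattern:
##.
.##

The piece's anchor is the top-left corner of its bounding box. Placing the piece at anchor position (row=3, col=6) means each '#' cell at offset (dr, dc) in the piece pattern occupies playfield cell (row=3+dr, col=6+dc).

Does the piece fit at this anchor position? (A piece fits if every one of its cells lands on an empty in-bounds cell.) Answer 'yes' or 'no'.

Check each piece cell at anchor (3, 6):
  offset (0,0) -> (3,6): empty -> OK
  offset (0,1) -> (3,7): out of bounds -> FAIL
  offset (1,1) -> (4,7): out of bounds -> FAIL
  offset (1,2) -> (4,8): out of bounds -> FAIL
All cells valid: no

Answer: no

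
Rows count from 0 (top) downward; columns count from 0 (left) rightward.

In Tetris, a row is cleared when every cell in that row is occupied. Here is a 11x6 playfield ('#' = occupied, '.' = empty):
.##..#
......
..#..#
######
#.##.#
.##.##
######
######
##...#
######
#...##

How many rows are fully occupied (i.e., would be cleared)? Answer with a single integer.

Check each row:
  row 0: 3 empty cells -> not full
  row 1: 6 empty cells -> not full
  row 2: 4 empty cells -> not full
  row 3: 0 empty cells -> FULL (clear)
  row 4: 2 empty cells -> not full
  row 5: 2 empty cells -> not full
  row 6: 0 empty cells -> FULL (clear)
  row 7: 0 empty cells -> FULL (clear)
  row 8: 3 empty cells -> not full
  row 9: 0 empty cells -> FULL (clear)
  row 10: 3 empty cells -> not full
Total rows cleared: 4

Answer: 4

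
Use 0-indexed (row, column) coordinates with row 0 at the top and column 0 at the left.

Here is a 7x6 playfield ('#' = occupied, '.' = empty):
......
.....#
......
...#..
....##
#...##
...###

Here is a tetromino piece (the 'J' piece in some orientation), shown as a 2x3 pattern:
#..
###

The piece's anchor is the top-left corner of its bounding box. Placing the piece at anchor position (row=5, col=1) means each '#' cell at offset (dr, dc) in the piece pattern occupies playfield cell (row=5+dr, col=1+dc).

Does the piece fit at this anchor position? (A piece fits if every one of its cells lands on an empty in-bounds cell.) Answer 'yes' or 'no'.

Answer: no

Derivation:
Check each piece cell at anchor (5, 1):
  offset (0,0) -> (5,1): empty -> OK
  offset (1,0) -> (6,1): empty -> OK
  offset (1,1) -> (6,2): empty -> OK
  offset (1,2) -> (6,3): occupied ('#') -> FAIL
All cells valid: no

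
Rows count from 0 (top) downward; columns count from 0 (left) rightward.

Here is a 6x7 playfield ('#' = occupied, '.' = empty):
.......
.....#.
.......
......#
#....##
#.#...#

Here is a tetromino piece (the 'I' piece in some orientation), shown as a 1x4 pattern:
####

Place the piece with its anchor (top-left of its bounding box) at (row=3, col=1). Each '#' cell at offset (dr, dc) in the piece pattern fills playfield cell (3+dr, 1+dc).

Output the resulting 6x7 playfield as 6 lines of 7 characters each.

Fill (3+0,1+0) = (3,1)
Fill (3+0,1+1) = (3,2)
Fill (3+0,1+2) = (3,3)
Fill (3+0,1+3) = (3,4)

Answer: .......
.....#.
.......
.####.#
#....##
#.#...#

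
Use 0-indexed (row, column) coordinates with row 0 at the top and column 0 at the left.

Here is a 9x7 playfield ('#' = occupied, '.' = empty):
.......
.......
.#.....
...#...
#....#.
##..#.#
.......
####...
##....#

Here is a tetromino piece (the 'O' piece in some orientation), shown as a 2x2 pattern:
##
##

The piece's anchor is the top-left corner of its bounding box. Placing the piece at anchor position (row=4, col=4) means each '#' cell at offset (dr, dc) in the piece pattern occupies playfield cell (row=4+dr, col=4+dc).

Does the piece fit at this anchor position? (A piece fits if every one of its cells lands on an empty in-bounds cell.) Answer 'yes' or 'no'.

Check each piece cell at anchor (4, 4):
  offset (0,0) -> (4,4): empty -> OK
  offset (0,1) -> (4,5): occupied ('#') -> FAIL
  offset (1,0) -> (5,4): occupied ('#') -> FAIL
  offset (1,1) -> (5,5): empty -> OK
All cells valid: no

Answer: no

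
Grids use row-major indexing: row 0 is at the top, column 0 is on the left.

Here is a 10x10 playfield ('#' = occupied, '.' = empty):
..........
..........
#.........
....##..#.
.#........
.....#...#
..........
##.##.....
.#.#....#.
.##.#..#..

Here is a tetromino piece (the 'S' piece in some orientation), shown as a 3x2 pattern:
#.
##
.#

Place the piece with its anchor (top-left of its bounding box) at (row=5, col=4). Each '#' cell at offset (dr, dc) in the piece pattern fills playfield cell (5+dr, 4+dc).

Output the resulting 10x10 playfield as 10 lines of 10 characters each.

Answer: ..........
..........
#.........
....##..#.
.#........
....##...#
....##....
##.###....
.#.#....#.
.##.#..#..

Derivation:
Fill (5+0,4+0) = (5,4)
Fill (5+1,4+0) = (6,4)
Fill (5+1,4+1) = (6,5)
Fill (5+2,4+1) = (7,5)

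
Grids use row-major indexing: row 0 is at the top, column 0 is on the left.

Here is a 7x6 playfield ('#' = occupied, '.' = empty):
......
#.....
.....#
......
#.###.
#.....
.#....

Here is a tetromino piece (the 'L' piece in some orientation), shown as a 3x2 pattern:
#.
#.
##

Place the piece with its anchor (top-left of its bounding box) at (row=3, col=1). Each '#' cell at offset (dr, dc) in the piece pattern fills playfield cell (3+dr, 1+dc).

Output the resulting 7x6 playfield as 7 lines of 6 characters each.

Answer: ......
#.....
.....#
.#....
#####.
###...
.#....

Derivation:
Fill (3+0,1+0) = (3,1)
Fill (3+1,1+0) = (4,1)
Fill (3+2,1+0) = (5,1)
Fill (3+2,1+1) = (5,2)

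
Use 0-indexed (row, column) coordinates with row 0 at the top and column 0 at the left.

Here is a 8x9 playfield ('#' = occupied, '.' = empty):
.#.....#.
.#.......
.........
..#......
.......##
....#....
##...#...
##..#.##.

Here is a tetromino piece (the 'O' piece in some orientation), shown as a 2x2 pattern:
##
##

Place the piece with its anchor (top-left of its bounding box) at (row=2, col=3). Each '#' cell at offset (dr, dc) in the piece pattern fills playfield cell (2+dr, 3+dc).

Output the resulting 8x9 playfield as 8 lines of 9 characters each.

Fill (2+0,3+0) = (2,3)
Fill (2+0,3+1) = (2,4)
Fill (2+1,3+0) = (3,3)
Fill (2+1,3+1) = (3,4)

Answer: .#.....#.
.#.......
...##....
..###....
.......##
....#....
##...#...
##..#.##.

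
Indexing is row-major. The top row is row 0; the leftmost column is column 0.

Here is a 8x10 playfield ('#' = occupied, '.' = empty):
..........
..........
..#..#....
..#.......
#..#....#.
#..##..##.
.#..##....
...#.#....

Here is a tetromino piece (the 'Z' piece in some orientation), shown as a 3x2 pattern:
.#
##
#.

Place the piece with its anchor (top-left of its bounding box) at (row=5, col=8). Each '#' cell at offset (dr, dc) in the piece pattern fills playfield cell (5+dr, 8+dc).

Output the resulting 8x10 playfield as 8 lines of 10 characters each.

Fill (5+0,8+1) = (5,9)
Fill (5+1,8+0) = (6,8)
Fill (5+1,8+1) = (6,9)
Fill (5+2,8+0) = (7,8)

Answer: ..........
..........
..#..#....
..#.......
#..#....#.
#..##..###
.#..##..##
...#.#..#.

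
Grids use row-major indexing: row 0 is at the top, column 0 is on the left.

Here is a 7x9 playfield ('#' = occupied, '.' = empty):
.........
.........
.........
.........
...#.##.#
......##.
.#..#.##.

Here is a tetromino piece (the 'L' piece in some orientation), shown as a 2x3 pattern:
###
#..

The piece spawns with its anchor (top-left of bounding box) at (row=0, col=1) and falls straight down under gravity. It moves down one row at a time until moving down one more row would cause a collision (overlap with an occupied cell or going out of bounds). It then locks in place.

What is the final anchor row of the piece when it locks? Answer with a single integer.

Answer: 3

Derivation:
Spawn at (row=0, col=1). Try each row:
  row 0: fits
  row 1: fits
  row 2: fits
  row 3: fits
  row 4: blocked -> lock at row 3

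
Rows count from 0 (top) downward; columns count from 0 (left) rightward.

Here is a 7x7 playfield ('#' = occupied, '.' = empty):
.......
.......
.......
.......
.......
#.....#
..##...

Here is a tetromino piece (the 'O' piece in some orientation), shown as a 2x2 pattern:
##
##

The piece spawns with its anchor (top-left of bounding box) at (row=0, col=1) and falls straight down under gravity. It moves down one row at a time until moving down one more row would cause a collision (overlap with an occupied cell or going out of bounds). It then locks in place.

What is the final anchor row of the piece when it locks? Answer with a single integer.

Answer: 4

Derivation:
Spawn at (row=0, col=1). Try each row:
  row 0: fits
  row 1: fits
  row 2: fits
  row 3: fits
  row 4: fits
  row 5: blocked -> lock at row 4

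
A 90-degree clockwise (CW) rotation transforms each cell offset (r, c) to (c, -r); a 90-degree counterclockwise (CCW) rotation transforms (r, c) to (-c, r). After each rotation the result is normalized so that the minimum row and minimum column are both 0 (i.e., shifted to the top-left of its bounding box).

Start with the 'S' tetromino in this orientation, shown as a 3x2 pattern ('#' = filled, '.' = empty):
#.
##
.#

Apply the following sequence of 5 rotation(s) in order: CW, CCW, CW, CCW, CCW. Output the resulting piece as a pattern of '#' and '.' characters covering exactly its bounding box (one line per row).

Answer: .##
##.

Derivation:
Start:
#.
##
.#
After rotation 1 (CW):
.##
##.
After rotation 2 (CCW):
#.
##
.#
After rotation 3 (CW):
.##
##.
After rotation 4 (CCW):
#.
##
.#
After rotation 5 (CCW):
.##
##.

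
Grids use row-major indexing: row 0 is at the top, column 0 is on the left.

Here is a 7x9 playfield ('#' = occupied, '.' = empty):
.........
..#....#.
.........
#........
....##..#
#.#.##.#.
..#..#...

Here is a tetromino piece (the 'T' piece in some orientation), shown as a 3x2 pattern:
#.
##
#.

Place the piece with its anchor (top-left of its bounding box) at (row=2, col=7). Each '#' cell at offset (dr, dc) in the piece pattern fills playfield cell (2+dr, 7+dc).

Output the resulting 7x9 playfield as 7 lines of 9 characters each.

Fill (2+0,7+0) = (2,7)
Fill (2+1,7+0) = (3,7)
Fill (2+1,7+1) = (3,8)
Fill (2+2,7+0) = (4,7)

Answer: .........
..#....#.
.......#.
#......##
....##.##
#.#.##.#.
..#..#...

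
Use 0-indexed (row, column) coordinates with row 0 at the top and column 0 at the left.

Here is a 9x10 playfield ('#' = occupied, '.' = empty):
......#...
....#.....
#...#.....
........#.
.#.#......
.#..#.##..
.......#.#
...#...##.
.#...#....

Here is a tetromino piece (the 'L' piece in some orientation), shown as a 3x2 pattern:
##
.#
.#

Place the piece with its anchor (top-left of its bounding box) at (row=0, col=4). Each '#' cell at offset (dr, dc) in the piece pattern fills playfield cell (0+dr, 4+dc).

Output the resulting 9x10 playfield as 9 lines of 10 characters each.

Answer: ....###...
....##....
#...##....
........#.
.#.#......
.#..#.##..
.......#.#
...#...##.
.#...#....

Derivation:
Fill (0+0,4+0) = (0,4)
Fill (0+0,4+1) = (0,5)
Fill (0+1,4+1) = (1,5)
Fill (0+2,4+1) = (2,5)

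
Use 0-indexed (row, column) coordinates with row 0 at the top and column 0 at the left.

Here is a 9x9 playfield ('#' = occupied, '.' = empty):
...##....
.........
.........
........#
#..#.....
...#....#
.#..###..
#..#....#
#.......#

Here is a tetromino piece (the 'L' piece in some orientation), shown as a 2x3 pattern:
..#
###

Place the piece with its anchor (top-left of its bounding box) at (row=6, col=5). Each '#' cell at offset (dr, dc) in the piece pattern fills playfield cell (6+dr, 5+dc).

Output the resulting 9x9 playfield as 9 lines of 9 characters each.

Fill (6+0,5+2) = (6,7)
Fill (6+1,5+0) = (7,5)
Fill (6+1,5+1) = (7,6)
Fill (6+1,5+2) = (7,7)

Answer: ...##....
.........
.........
........#
#..#.....
...#....#
.#..####.
#..#.####
#.......#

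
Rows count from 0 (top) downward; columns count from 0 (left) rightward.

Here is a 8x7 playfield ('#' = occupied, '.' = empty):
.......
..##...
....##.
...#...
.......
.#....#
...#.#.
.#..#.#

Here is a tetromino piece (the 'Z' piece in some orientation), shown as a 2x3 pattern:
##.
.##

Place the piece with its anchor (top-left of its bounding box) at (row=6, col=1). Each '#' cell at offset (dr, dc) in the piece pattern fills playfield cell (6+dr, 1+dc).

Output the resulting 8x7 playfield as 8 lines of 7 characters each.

Fill (6+0,1+0) = (6,1)
Fill (6+0,1+1) = (6,2)
Fill (6+1,1+1) = (7,2)
Fill (6+1,1+2) = (7,3)

Answer: .......
..##...
....##.
...#...
.......
.#....#
.###.#.
.####.#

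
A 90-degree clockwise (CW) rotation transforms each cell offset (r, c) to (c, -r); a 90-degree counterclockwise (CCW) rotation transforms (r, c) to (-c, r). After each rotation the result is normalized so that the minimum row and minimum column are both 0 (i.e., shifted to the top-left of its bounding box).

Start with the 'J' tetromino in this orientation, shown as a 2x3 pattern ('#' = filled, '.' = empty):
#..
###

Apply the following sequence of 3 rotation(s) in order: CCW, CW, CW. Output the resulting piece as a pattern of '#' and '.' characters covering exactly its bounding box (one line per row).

Answer: ##
#.
#.

Derivation:
Start:
#..
###
After rotation 1 (CCW):
.#
.#
##
After rotation 2 (CW):
#..
###
After rotation 3 (CW):
##
#.
#.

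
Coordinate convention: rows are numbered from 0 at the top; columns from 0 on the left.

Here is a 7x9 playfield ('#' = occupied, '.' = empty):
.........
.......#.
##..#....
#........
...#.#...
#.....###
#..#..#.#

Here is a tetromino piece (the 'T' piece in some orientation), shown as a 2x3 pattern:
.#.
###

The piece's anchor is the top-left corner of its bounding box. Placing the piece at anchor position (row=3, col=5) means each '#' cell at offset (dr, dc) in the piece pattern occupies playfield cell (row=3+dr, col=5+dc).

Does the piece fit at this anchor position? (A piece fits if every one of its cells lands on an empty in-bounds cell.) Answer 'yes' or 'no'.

Answer: no

Derivation:
Check each piece cell at anchor (3, 5):
  offset (0,1) -> (3,6): empty -> OK
  offset (1,0) -> (4,5): occupied ('#') -> FAIL
  offset (1,1) -> (4,6): empty -> OK
  offset (1,2) -> (4,7): empty -> OK
All cells valid: no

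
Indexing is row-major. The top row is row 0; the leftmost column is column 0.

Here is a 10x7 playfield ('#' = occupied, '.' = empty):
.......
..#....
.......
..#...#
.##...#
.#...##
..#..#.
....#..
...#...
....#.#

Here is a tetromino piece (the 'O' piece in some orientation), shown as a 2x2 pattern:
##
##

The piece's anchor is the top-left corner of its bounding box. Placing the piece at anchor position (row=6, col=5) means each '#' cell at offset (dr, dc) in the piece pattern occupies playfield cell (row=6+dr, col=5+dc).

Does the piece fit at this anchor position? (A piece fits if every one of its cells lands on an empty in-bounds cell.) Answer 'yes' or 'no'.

Answer: no

Derivation:
Check each piece cell at anchor (6, 5):
  offset (0,0) -> (6,5): occupied ('#') -> FAIL
  offset (0,1) -> (6,6): empty -> OK
  offset (1,0) -> (7,5): empty -> OK
  offset (1,1) -> (7,6): empty -> OK
All cells valid: no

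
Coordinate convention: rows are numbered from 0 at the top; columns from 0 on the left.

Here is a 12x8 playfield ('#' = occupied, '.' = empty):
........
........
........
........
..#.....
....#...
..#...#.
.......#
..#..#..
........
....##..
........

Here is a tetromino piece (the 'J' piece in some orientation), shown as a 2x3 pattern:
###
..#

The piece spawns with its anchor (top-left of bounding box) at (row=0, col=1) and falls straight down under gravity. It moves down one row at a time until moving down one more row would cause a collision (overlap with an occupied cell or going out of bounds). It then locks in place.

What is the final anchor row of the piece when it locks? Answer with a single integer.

Spawn at (row=0, col=1). Try each row:
  row 0: fits
  row 1: fits
  row 2: fits
  row 3: fits
  row 4: blocked -> lock at row 3

Answer: 3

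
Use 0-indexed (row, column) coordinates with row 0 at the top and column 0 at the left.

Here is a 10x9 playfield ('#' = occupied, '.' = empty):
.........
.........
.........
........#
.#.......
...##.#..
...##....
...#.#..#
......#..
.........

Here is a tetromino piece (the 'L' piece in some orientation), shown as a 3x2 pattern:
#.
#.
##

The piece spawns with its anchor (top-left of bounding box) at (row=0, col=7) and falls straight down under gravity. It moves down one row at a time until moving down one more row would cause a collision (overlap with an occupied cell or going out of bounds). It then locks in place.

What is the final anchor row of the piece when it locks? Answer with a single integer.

Answer: 0

Derivation:
Spawn at (row=0, col=7). Try each row:
  row 0: fits
  row 1: blocked -> lock at row 0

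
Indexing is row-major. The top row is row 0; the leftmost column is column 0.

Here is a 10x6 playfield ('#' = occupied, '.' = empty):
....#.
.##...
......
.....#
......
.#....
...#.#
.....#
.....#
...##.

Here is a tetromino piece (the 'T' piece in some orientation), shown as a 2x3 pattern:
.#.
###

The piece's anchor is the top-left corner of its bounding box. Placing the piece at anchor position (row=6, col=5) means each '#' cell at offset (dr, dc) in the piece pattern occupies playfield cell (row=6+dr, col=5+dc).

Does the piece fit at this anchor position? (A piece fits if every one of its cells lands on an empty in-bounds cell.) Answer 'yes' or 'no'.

Check each piece cell at anchor (6, 5):
  offset (0,1) -> (6,6): out of bounds -> FAIL
  offset (1,0) -> (7,5): occupied ('#') -> FAIL
  offset (1,1) -> (7,6): out of bounds -> FAIL
  offset (1,2) -> (7,7): out of bounds -> FAIL
All cells valid: no

Answer: no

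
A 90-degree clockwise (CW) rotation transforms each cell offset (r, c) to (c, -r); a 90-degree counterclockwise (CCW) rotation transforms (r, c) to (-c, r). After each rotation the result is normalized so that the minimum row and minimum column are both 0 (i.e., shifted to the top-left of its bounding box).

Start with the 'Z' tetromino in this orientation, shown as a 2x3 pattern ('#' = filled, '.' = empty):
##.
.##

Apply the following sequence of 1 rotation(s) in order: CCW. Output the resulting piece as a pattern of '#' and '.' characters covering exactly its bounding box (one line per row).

Start:
##.
.##
After rotation 1 (CCW):
.#
##
#.

Answer: .#
##
#.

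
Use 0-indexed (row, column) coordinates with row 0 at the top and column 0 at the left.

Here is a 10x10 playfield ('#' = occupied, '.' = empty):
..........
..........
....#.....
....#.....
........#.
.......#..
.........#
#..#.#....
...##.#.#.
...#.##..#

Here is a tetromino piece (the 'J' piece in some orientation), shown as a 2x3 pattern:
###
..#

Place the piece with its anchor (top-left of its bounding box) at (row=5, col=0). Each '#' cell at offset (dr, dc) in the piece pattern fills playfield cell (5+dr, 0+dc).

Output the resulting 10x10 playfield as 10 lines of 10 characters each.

Answer: ..........
..........
....#.....
....#.....
........#.
###....#..
..#......#
#..#.#....
...##.#.#.
...#.##..#

Derivation:
Fill (5+0,0+0) = (5,0)
Fill (5+0,0+1) = (5,1)
Fill (5+0,0+2) = (5,2)
Fill (5+1,0+2) = (6,2)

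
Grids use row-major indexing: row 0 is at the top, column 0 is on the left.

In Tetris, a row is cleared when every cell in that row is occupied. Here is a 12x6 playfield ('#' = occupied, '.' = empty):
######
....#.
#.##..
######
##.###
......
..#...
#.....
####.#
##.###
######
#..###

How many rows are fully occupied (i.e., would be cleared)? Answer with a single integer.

Check each row:
  row 0: 0 empty cells -> FULL (clear)
  row 1: 5 empty cells -> not full
  row 2: 3 empty cells -> not full
  row 3: 0 empty cells -> FULL (clear)
  row 4: 1 empty cell -> not full
  row 5: 6 empty cells -> not full
  row 6: 5 empty cells -> not full
  row 7: 5 empty cells -> not full
  row 8: 1 empty cell -> not full
  row 9: 1 empty cell -> not full
  row 10: 0 empty cells -> FULL (clear)
  row 11: 2 empty cells -> not full
Total rows cleared: 3

Answer: 3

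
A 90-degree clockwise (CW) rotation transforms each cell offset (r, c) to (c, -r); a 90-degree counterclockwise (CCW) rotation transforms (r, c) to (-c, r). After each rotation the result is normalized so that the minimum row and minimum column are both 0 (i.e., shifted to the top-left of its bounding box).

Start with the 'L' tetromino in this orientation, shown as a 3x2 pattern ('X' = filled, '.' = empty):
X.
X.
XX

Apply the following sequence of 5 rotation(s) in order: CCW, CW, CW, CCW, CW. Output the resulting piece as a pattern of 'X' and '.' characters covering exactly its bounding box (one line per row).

Answer: XXX
X..

Derivation:
Start:
X.
X.
XX
After rotation 1 (CCW):
..X
XXX
After rotation 2 (CW):
X.
X.
XX
After rotation 3 (CW):
XXX
X..
After rotation 4 (CCW):
X.
X.
XX
After rotation 5 (CW):
XXX
X..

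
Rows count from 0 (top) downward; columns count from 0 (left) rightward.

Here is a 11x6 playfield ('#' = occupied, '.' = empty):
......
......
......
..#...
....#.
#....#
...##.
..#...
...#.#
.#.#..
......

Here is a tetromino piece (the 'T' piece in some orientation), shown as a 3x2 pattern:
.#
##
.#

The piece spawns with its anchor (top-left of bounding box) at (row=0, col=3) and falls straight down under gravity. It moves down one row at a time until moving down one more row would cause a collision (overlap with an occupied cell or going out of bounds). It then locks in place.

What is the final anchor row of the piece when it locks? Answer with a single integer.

Answer: 1

Derivation:
Spawn at (row=0, col=3). Try each row:
  row 0: fits
  row 1: fits
  row 2: blocked -> lock at row 1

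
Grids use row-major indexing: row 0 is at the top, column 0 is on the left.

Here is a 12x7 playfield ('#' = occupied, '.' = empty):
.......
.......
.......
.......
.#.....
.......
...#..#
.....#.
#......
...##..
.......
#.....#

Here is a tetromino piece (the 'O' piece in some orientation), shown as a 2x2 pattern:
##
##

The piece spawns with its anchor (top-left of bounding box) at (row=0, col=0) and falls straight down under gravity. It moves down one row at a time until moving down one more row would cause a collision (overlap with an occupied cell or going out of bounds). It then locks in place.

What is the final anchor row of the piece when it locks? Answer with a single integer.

Spawn at (row=0, col=0). Try each row:
  row 0: fits
  row 1: fits
  row 2: fits
  row 3: blocked -> lock at row 2

Answer: 2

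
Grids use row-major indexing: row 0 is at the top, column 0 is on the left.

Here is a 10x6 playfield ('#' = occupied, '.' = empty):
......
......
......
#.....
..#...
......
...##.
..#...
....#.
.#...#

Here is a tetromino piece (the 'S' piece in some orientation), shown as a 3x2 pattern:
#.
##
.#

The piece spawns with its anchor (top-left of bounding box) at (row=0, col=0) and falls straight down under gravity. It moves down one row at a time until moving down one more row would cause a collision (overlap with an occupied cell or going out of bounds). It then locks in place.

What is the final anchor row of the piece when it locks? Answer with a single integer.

Answer: 1

Derivation:
Spawn at (row=0, col=0). Try each row:
  row 0: fits
  row 1: fits
  row 2: blocked -> lock at row 1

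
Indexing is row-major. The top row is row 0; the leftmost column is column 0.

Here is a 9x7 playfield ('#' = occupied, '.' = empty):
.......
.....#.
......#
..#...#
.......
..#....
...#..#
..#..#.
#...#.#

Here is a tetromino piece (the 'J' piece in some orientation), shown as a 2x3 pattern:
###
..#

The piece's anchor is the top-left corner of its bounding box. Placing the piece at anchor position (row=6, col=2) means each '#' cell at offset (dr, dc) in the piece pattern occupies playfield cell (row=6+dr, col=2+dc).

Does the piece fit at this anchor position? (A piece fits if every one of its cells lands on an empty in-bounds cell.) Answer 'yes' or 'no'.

Check each piece cell at anchor (6, 2):
  offset (0,0) -> (6,2): empty -> OK
  offset (0,1) -> (6,3): occupied ('#') -> FAIL
  offset (0,2) -> (6,4): empty -> OK
  offset (1,2) -> (7,4): empty -> OK
All cells valid: no

Answer: no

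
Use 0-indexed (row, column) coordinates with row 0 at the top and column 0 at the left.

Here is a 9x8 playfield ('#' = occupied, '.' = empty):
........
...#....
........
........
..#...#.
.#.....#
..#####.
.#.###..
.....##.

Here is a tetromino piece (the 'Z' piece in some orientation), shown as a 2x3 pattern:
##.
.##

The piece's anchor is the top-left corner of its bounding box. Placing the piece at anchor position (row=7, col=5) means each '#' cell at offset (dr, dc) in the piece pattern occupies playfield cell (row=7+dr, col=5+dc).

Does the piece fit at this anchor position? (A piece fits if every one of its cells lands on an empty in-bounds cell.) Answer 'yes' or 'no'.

Answer: no

Derivation:
Check each piece cell at anchor (7, 5):
  offset (0,0) -> (7,5): occupied ('#') -> FAIL
  offset (0,1) -> (7,6): empty -> OK
  offset (1,1) -> (8,6): occupied ('#') -> FAIL
  offset (1,2) -> (8,7): empty -> OK
All cells valid: no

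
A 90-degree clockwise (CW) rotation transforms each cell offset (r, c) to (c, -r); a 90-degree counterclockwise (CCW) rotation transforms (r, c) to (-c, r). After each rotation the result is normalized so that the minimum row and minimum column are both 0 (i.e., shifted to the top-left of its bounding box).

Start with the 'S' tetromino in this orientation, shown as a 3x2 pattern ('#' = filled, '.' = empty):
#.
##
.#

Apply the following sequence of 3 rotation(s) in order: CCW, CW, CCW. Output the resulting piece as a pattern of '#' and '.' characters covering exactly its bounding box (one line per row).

Start:
#.
##
.#
After rotation 1 (CCW):
.##
##.
After rotation 2 (CW):
#.
##
.#
After rotation 3 (CCW):
.##
##.

Answer: .##
##.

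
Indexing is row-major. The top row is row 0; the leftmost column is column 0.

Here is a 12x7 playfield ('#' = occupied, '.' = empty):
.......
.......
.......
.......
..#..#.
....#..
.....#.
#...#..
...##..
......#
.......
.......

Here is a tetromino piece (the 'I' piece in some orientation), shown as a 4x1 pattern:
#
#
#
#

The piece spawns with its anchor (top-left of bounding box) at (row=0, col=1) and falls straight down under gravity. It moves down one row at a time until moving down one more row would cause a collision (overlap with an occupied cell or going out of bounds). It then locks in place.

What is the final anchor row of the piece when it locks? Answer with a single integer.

Spawn at (row=0, col=1). Try each row:
  row 0: fits
  row 1: fits
  row 2: fits
  row 3: fits
  row 4: fits
  row 5: fits
  row 6: fits
  row 7: fits
  row 8: fits
  row 9: blocked -> lock at row 8

Answer: 8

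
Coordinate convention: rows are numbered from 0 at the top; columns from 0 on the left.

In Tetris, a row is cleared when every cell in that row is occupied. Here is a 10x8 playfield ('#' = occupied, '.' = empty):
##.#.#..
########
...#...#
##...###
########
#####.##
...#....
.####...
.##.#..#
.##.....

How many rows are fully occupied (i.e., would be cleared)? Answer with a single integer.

Answer: 2

Derivation:
Check each row:
  row 0: 4 empty cells -> not full
  row 1: 0 empty cells -> FULL (clear)
  row 2: 6 empty cells -> not full
  row 3: 3 empty cells -> not full
  row 4: 0 empty cells -> FULL (clear)
  row 5: 1 empty cell -> not full
  row 6: 7 empty cells -> not full
  row 7: 4 empty cells -> not full
  row 8: 4 empty cells -> not full
  row 9: 6 empty cells -> not full
Total rows cleared: 2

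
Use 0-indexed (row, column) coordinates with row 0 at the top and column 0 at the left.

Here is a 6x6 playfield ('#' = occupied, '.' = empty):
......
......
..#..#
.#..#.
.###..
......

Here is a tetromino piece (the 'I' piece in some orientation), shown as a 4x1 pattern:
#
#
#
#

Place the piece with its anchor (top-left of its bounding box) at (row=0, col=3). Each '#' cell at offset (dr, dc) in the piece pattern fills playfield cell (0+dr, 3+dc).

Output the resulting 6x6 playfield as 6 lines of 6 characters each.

Answer: ...#..
...#..
..##.#
.#.##.
.###..
......

Derivation:
Fill (0+0,3+0) = (0,3)
Fill (0+1,3+0) = (1,3)
Fill (0+2,3+0) = (2,3)
Fill (0+3,3+0) = (3,3)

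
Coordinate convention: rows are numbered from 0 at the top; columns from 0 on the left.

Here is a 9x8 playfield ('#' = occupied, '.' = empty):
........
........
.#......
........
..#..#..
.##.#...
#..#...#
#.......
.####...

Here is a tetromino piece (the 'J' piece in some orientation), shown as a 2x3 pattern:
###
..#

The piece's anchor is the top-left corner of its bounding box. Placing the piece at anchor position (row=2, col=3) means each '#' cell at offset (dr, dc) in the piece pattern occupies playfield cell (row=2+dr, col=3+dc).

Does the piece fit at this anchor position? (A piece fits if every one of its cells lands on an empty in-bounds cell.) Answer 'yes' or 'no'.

Check each piece cell at anchor (2, 3):
  offset (0,0) -> (2,3): empty -> OK
  offset (0,1) -> (2,4): empty -> OK
  offset (0,2) -> (2,5): empty -> OK
  offset (1,2) -> (3,5): empty -> OK
All cells valid: yes

Answer: yes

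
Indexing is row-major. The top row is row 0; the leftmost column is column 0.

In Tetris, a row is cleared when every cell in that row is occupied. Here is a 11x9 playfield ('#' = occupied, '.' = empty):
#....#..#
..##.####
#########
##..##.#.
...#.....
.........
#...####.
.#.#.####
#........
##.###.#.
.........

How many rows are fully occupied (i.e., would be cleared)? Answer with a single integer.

Check each row:
  row 0: 6 empty cells -> not full
  row 1: 3 empty cells -> not full
  row 2: 0 empty cells -> FULL (clear)
  row 3: 4 empty cells -> not full
  row 4: 8 empty cells -> not full
  row 5: 9 empty cells -> not full
  row 6: 4 empty cells -> not full
  row 7: 3 empty cells -> not full
  row 8: 8 empty cells -> not full
  row 9: 3 empty cells -> not full
  row 10: 9 empty cells -> not full
Total rows cleared: 1

Answer: 1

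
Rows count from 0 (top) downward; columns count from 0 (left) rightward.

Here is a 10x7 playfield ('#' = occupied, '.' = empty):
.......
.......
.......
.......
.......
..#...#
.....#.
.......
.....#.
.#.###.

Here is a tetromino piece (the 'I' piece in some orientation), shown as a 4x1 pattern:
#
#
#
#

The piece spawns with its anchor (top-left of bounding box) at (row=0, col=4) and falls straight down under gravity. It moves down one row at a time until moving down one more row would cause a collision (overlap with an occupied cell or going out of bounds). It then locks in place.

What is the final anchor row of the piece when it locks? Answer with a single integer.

Spawn at (row=0, col=4). Try each row:
  row 0: fits
  row 1: fits
  row 2: fits
  row 3: fits
  row 4: fits
  row 5: fits
  row 6: blocked -> lock at row 5

Answer: 5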